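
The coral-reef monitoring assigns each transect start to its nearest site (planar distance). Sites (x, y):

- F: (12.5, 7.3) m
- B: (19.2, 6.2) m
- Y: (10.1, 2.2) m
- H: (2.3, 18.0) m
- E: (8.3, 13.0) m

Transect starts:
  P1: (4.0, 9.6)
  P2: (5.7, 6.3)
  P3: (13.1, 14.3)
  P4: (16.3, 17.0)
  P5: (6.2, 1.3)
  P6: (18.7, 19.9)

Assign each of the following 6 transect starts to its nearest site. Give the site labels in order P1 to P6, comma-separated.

P1 → E (d²=30.05)
P2 → Y (d²=36.17)
P3 → E (d²=24.73)
P4 → E (d²=80.00)
P5 → Y (d²=16.02)
P6 → E (d²=155.77)

E, Y, E, E, Y, E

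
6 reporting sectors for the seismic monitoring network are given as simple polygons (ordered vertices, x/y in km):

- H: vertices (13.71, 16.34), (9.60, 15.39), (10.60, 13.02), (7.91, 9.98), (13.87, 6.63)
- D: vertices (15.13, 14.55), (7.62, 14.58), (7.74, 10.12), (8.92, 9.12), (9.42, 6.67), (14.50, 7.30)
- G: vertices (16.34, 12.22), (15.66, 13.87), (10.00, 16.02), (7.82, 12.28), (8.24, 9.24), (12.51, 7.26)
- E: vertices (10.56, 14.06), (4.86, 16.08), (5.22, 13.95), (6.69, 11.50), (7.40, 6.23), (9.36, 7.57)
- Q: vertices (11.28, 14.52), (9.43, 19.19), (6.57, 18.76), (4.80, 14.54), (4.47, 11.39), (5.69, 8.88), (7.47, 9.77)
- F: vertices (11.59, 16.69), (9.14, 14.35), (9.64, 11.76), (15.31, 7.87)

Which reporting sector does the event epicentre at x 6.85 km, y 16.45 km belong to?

Q

Cast a ray rightward from (6.85, 16.45). For each polygon, the edges (by vertex number in listed order) whose endpoints lie on opposite sides of y = 16.45, where each meets that height, and whether that is right or left of the point:
H: no edge straddles that height → 0 crossings.
D: no edge straddles that height → 0 crossings.
G: no edge straddles that height → 0 crossings.
E: no edge straddles that height → 0 crossings.
Q: 1–2 at x≈10.515 (right), 3–4 at x≈5.601 (left) → 1 crossing.
F: 1–2 at x≈11.339 (right), 4–1 at x≈11.691 (right) → 2 crossings.
Only Q has an odd count, so the point is inside Q.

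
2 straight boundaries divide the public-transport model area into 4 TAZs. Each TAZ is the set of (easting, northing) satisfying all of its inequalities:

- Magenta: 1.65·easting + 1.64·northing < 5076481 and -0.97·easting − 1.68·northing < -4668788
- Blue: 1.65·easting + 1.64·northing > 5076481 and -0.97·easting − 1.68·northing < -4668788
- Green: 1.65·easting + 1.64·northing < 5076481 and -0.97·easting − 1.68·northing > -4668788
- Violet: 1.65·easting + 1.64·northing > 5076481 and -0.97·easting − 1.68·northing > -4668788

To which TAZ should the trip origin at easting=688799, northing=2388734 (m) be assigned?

1.65·688799 + 1.64·2388734 = 5054042.110, which is < 5076481
-0.97·688799 − 1.68·2388734 = -4681208.150, which is < -4668788
This sign pattern matches Magenta.

Magenta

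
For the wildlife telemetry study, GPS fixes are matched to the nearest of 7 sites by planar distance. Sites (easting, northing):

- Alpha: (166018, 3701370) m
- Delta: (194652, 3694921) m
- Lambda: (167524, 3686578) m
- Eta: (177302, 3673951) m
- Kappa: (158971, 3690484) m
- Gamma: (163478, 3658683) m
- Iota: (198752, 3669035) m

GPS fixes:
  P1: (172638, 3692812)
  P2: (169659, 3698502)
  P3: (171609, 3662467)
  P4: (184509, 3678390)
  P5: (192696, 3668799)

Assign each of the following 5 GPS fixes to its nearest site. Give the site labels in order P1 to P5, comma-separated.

P1 → Lambda (d²=65015752.00)
P2 → Alpha (d²=21482305.00)
P3 → Gamma (d²=80431817.00)
P4 → Eta (d²=71645570.00)
P5 → Iota (d²=36730832.00)

Lambda, Alpha, Gamma, Eta, Iota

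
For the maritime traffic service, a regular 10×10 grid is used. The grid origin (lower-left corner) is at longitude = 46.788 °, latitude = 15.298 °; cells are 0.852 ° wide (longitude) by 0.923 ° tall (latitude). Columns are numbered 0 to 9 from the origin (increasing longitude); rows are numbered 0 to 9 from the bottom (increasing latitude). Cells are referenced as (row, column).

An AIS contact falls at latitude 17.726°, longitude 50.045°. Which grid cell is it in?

Column index: ⌊(50.045 − 46.788) / 0.852⌋ = ⌊3.823⌋ = 3
Row offset from origin: ⌊(17.726 − 15.298) / 0.923⌋ = ⌊2.631⌋ = 2 → row 2

(2, 3)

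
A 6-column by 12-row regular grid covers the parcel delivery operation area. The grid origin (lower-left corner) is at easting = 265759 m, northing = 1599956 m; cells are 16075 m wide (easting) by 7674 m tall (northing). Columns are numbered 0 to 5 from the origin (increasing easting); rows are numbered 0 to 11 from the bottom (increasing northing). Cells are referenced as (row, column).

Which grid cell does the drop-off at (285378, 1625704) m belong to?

(3, 1)

Column index: ⌊(285378 − 265759) / 16075⌋ = ⌊1.220⌋ = 1
Row offset from origin: ⌊(1625704 − 1599956) / 7674⌋ = ⌊3.355⌋ = 3 → row 3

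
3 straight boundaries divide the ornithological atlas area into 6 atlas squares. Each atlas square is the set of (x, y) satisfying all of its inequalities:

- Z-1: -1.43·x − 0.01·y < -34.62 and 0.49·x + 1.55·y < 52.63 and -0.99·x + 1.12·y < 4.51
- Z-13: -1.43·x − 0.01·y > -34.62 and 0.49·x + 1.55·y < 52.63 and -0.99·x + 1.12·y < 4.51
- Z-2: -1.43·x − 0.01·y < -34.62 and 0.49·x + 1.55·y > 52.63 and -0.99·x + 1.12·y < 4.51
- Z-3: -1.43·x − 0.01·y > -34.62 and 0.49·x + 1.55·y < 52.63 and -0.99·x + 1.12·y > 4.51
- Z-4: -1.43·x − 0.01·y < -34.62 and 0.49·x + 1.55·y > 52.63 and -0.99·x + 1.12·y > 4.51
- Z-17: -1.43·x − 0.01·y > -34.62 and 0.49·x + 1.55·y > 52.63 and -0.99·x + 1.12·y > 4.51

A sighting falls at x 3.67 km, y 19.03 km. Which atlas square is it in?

-1.43·3.67 − 0.01·19.03 = -5.438, which is > -34.62
0.49·3.67 + 1.55·19.03 = 31.295, which is < 52.63
-0.99·3.67 + 1.12·19.03 = 17.680, which is > 4.51
This sign pattern matches Z-3.

Z-3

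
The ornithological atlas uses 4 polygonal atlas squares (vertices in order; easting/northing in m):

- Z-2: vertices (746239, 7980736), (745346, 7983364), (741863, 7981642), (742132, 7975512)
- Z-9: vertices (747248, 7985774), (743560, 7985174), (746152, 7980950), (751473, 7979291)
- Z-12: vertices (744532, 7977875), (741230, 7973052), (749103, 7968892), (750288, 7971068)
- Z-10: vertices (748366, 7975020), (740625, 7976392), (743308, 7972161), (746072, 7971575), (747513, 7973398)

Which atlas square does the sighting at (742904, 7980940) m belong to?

Cast a ray rightward from (742904, 7980940). For each polygon, the edges (by vertex number in listed order) whose endpoints lie on opposite sides of northing = 7980940, where each meets that height, and whether that is right or left of the point:
Z-2: 1–2 at easting≈746169.7 (right), 3–4 at easting≈741893.8 (left) → 1 crossing.
Z-9: 3–4 at easting≈746184.1 (right), 4–1 at easting≈750398.3 (right) → 2 crossings.
Z-12: no edge straddles that height → 0 crossings.
Z-10: no edge straddles that height → 0 crossings.
Only Z-2 has an odd count, so the point is inside Z-2.

Z-2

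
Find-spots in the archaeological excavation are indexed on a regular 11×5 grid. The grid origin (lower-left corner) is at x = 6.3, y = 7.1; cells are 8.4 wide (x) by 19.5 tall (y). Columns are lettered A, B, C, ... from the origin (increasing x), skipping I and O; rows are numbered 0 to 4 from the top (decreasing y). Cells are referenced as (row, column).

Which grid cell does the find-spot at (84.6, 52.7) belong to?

Column index: ⌊(84.6 − 6.3) / 8.4⌋ = ⌊9.321⌋ = 9 → column K
Row offset from origin: ⌊(52.7 − 7.1) / 19.5⌋ = ⌊2.338⌋ = 2 → row 2 (counted from top)

(2, K)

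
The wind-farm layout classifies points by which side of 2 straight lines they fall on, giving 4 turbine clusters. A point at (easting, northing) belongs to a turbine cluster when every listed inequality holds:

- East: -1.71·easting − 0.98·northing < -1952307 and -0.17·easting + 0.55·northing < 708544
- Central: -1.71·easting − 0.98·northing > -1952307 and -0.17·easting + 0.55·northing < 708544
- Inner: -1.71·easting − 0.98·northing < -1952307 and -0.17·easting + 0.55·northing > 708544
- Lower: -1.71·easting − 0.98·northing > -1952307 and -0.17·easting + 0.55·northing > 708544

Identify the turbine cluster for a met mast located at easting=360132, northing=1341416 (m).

-1.71·360132 − 0.98·1341416 = -1930413.400, which is > -1952307
-0.17·360132 + 0.55·1341416 = 676556.360, which is < 708544
This sign pattern matches Central.

Central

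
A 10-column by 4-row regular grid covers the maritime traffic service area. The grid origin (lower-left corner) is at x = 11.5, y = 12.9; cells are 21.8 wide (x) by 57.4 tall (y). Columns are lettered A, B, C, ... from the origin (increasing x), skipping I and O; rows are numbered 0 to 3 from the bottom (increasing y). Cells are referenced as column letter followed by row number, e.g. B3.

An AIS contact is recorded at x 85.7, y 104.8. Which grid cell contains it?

Column index: ⌊(85.7 − 11.5) / 21.8⌋ = ⌊3.404⌋ = 3 → column D
Row offset from origin: ⌊(104.8 − 12.9) / 57.4⌋ = ⌊1.601⌋ = 1 → row 1

D1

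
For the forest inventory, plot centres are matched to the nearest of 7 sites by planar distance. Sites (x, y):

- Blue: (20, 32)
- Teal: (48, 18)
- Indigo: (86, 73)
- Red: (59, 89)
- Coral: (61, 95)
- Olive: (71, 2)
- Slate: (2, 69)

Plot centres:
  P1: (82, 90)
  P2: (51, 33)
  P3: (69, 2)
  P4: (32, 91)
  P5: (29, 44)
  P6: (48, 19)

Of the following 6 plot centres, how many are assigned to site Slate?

0

P1 → Indigo
P2 → Teal
P3 → Olive
P4 → Red
P5 → Blue
P6 → Teal
0 of the 6 go to Slate.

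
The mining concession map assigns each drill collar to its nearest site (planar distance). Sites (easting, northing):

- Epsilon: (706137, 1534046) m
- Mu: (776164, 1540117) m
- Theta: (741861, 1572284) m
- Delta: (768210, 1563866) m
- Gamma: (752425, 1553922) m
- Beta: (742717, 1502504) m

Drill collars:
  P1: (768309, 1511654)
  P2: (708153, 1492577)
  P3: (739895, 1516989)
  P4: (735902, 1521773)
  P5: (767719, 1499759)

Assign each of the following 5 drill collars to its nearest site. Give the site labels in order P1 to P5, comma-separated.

P1 → Beta (d²=738672964.00)
P2 → Beta (d²=1293215425.00)
P3 → Beta (d²=217778909.00)
P4 → Beta (d²=417738586.00)
P5 → Beta (d²=632635029.00)

Beta, Beta, Beta, Beta, Beta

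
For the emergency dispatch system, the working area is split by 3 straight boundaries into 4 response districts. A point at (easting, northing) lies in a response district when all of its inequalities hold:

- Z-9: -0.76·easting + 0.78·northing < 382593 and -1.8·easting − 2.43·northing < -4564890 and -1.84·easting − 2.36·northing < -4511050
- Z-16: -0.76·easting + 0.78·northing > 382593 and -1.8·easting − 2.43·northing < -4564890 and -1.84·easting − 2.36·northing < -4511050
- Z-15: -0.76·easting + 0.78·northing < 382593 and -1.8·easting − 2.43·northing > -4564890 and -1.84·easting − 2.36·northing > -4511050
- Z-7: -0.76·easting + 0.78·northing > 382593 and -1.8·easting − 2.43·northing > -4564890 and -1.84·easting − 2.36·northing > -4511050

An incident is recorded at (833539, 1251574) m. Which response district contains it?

Z-15

-0.76·833539 + 0.78·1251574 = 342738.080, which is < 382593
-1.8·833539 − 2.43·1251574 = -4541695.020, which is > -4564890
-1.84·833539 − 2.36·1251574 = -4487426.400, which is > -4511050
This sign pattern matches Z-15.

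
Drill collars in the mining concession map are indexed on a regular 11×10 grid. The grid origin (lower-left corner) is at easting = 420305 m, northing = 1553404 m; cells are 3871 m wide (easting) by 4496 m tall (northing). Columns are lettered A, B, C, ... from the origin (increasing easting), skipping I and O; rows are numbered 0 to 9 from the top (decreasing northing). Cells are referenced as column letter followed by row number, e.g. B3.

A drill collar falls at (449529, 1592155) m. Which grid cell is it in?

Column index: ⌊(449529 − 420305) / 3871⌋ = ⌊7.549⌋ = 7 → column H
Row offset from origin: ⌊(1592155 − 1553404) / 4496⌋ = ⌊8.619⌋ = 8 → row 1 (counted from top)

H1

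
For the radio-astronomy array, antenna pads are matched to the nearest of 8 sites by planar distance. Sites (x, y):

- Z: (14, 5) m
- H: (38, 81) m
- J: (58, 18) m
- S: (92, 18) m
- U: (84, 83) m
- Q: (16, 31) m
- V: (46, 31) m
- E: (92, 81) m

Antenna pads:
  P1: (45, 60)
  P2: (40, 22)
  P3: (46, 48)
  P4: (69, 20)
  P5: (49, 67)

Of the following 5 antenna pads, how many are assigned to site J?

1

P1 → H
P2 → V
P3 → V
P4 → J
P5 → H
1 of the 5 goes to J.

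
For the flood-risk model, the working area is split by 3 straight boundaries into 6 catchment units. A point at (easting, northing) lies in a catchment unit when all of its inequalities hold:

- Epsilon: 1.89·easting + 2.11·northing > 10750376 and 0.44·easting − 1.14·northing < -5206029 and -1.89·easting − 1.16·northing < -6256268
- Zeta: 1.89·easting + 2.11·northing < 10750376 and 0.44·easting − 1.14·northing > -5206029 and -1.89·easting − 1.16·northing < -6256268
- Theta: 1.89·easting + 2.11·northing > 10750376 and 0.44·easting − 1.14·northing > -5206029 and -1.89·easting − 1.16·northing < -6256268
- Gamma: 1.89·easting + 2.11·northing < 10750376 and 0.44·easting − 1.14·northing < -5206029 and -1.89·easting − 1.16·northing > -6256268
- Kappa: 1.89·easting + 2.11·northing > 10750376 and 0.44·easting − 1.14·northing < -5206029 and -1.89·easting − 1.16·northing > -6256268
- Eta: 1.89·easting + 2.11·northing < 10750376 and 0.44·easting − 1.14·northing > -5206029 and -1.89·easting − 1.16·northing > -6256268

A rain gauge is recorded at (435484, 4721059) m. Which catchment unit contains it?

1.89·435484 + 2.11·4721059 = 10784499.250, which is > 10750376
0.44·435484 − 1.14·4721059 = -5190394.300, which is > -5206029
-1.89·435484 − 1.16·4721059 = -6299493.200, which is < -6256268
This sign pattern matches Theta.

Theta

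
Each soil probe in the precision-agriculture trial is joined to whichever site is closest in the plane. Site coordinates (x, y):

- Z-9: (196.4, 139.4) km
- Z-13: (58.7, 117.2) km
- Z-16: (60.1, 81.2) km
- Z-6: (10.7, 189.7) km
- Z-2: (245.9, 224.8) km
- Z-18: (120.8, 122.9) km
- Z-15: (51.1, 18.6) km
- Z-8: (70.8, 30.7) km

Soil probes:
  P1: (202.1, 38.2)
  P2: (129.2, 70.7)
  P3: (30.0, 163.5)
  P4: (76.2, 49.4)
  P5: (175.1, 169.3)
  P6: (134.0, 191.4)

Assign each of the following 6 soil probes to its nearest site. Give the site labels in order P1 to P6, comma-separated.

Z-9, Z-18, Z-6, Z-8, Z-9, Z-18

P1 → Z-9 (d²=10273.93)
P2 → Z-18 (d²=2795.40)
P3 → Z-6 (d²=1058.93)
P4 → Z-8 (d²=378.85)
P5 → Z-9 (d²=1347.70)
P6 → Z-18 (d²=4866.49)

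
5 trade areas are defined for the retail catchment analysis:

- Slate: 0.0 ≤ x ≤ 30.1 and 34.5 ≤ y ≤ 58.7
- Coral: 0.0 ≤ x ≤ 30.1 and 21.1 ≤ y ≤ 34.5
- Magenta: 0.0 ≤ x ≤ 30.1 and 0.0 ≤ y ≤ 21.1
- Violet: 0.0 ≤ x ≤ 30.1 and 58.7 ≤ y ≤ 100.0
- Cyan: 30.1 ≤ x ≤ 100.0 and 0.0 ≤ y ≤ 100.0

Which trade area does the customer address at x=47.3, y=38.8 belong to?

The point has x = 47.3 and y = 38.8.
Only Cyan satisfies 30.1 ≤ x ≤ 100.0 and 0.0 ≤ y ≤ 100.0.

Cyan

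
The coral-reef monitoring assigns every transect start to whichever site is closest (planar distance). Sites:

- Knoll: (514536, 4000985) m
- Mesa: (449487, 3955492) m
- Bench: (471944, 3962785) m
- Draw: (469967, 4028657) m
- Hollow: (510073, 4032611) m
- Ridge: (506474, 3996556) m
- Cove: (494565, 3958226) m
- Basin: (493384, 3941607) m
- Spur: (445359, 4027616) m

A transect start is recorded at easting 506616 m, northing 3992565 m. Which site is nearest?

Squared distances to each site:
Knoll: 133622800.000; Mesa: 4638129970.000; Bench: 2088995984.000; Draw: 2645781665.000; Hollow: 1615632965.000; Ridge: 15948245.000; Cove: 1324393522.000; Basin: 2771803588.000; Spur: 4980992650.000.
Minimum at Ridge.

Ridge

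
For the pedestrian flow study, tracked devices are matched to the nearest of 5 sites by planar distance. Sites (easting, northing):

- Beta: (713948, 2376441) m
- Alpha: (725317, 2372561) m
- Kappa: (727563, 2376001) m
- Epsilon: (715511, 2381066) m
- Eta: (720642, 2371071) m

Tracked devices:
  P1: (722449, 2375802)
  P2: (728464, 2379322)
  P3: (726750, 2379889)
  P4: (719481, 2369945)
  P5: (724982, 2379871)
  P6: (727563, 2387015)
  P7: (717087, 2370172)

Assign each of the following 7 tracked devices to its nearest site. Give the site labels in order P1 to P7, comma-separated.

Alpha, Kappa, Kappa, Eta, Kappa, Kappa, Eta

P1 → Alpha (d²=18729505.00)
P2 → Kappa (d²=11840842.00)
P3 → Kappa (d²=15777513.00)
P4 → Eta (d²=2615797.00)
P5 → Kappa (d²=21638461.00)
P6 → Kappa (d²=121308196.00)
P7 → Eta (d²=13446226.00)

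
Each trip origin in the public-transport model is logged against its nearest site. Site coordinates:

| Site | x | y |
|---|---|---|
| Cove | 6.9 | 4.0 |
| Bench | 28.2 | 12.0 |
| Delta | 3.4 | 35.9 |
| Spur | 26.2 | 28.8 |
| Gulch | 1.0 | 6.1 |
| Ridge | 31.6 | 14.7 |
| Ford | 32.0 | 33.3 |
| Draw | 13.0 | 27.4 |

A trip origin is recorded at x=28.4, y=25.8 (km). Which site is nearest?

Squared distances to each site:
Cove: 937.490; Bench: 190.480; Delta: 727.010; Spur: 13.840; Gulch: 1138.850; Ridge: 133.450; Ford: 69.210; Draw: 239.720.
Minimum at Spur.

Spur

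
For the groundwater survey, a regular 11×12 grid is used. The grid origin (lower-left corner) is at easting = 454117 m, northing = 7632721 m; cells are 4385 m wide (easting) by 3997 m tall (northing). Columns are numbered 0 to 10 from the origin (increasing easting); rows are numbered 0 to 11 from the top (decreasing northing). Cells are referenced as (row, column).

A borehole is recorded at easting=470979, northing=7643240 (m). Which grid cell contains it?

(9, 3)

Column index: ⌊(470979 − 454117) / 4385⌋ = ⌊3.845⌋ = 3
Row offset from origin: ⌊(7643240 − 7632721) / 3997⌋ = ⌊2.632⌋ = 2 → row 9 (counted from top)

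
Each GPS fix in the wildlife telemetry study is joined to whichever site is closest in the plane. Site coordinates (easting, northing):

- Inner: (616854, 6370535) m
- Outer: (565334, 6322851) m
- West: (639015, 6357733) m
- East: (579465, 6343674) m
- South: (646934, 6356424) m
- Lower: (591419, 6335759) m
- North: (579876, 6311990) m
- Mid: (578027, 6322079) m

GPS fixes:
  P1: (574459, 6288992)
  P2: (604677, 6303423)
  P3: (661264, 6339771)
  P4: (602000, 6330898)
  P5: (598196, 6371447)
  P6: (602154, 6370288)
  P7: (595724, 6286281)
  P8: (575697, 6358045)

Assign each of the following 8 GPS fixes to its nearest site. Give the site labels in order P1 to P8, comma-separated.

North, North, South, Lower, Inner, Inner, North, East

P1 → North (d²=558251893.00)
P2 → North (d²=688483090.00)
P3 → South (d²=482671309.00)
P4 → Lower (d²=135586882.00)
P5 → Inner (d²=348952708.00)
P6 → Inner (d²=216151009.00)
P7 → North (d²=912111785.00)
P8 → East (d²=220723465.00)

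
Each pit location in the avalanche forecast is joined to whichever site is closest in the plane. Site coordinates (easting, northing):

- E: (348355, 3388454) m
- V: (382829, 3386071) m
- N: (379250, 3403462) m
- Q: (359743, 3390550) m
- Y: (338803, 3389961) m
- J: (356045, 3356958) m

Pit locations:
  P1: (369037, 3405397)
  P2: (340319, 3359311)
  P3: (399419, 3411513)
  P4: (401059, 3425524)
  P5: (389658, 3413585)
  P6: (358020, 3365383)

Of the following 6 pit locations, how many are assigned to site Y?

0

P1 → N
P2 → J
P3 → N
P4 → N
P5 → N
P6 → J
0 of the 6 go to Y.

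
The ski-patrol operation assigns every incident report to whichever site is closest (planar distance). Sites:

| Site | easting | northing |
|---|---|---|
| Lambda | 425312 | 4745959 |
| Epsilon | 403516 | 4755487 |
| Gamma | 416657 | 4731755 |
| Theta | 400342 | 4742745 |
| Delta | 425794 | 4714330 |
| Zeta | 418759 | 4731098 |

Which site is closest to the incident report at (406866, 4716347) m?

Squared distances to each site:
Lambda: 1217125460.000; Epsilon: 1543162100.000; Gamma: 333270145.000; Theta: 739416980.000; Delta: 362337473.000; Zeta: 359035450.000.
Minimum at Gamma.

Gamma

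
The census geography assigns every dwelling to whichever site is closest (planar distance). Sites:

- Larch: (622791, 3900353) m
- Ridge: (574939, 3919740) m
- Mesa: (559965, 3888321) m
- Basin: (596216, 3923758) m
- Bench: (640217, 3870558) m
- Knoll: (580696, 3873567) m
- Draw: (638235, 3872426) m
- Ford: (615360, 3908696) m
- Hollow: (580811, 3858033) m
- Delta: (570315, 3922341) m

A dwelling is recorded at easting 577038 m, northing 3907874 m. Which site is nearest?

Ridge

Squared distances to each site:
Larch: 2149902450.000; Ridge: 145207757.000; Mesa: 673807138.000; Basin: 620097140.000; Bench: 5384069897.000; Knoll: 1190351213.000; Draw: 5001633513.000; Ford: 1469251368.000; Hollow: 2498360810.000; Delta: 254492818.000.
Minimum at Ridge.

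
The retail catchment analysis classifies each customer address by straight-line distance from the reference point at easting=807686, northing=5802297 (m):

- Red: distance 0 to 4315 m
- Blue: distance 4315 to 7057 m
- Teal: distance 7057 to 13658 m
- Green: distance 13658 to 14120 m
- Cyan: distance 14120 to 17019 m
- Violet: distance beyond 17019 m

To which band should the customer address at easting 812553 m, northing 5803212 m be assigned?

Blue

Distance = √((812553−807686)² + (5803212−5802297)²) = √(23687689.000 + 837225.000) = 4952.264 m.
4315 ≤ 4952.264 < 7057 → Blue.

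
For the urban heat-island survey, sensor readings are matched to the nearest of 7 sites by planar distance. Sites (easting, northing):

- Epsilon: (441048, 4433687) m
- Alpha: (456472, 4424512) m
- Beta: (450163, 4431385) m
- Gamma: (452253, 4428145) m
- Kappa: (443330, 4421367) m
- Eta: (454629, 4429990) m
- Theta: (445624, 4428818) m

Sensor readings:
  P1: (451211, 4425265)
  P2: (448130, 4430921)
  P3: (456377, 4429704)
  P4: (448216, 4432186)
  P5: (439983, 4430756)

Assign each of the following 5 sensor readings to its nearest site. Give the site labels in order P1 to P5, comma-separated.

Gamma, Beta, Eta, Beta, Epsilon

P1 → Gamma (d²=9380164.00)
P2 → Beta (d²=4348385.00)
P3 → Eta (d²=3137300.00)
P4 → Beta (d²=4432410.00)
P5 → Epsilon (d²=9724986.00)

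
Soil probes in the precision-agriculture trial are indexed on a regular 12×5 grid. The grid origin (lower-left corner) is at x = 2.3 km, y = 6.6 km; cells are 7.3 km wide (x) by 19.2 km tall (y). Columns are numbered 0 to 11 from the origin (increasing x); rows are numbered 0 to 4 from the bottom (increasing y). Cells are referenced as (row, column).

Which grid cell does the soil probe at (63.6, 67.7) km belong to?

Column index: ⌊(63.6 − 2.3) / 7.3⌋ = ⌊8.397⌋ = 8
Row offset from origin: ⌊(67.7 − 6.6) / 19.2⌋ = ⌊3.182⌋ = 3 → row 3

(3, 8)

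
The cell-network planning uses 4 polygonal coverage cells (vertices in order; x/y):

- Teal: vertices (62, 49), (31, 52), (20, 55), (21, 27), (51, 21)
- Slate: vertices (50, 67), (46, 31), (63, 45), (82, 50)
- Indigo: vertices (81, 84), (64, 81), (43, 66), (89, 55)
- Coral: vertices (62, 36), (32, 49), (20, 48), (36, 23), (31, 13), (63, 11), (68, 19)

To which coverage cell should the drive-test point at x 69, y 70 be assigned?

Cast a ray rightward from (69, 70). For each polygon, the edges (by vertex number in listed order) whose endpoints lie on opposite sides of y = 70, where each meets that height, and whether that is right or left of the point:
Teal: no edge straddles that height → 0 crossings.
Slate: no edge straddles that height → 0 crossings.
Indigo: 2–3 at x≈48.6 (left), 4–1 at x≈84.9 (right) → 1 crossing.
Coral: no edge straddles that height → 0 crossings.
Only Indigo has an odd count, so the point is inside Indigo.

Indigo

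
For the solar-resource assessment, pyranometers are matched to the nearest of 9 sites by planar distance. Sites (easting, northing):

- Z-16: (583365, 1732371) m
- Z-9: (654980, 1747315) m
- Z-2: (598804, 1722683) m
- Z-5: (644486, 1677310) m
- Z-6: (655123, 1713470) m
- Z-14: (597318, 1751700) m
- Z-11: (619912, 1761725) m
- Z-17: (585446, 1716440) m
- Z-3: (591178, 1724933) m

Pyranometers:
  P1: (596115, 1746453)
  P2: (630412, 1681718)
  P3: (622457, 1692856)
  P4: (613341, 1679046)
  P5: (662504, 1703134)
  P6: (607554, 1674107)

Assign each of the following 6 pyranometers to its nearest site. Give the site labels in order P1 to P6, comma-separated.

P1 → Z-14 (d²=28978218.00)
P2 → Z-5 (d²=217507940.00)
P3 → Z-5 (d²=726954957.00)
P4 → Z-5 (d²=973024721.00)
P5 → Z-6 (d²=161312057.00)
P6 → Z-5 (d²=1374231833.00)

Z-14, Z-5, Z-5, Z-5, Z-6, Z-5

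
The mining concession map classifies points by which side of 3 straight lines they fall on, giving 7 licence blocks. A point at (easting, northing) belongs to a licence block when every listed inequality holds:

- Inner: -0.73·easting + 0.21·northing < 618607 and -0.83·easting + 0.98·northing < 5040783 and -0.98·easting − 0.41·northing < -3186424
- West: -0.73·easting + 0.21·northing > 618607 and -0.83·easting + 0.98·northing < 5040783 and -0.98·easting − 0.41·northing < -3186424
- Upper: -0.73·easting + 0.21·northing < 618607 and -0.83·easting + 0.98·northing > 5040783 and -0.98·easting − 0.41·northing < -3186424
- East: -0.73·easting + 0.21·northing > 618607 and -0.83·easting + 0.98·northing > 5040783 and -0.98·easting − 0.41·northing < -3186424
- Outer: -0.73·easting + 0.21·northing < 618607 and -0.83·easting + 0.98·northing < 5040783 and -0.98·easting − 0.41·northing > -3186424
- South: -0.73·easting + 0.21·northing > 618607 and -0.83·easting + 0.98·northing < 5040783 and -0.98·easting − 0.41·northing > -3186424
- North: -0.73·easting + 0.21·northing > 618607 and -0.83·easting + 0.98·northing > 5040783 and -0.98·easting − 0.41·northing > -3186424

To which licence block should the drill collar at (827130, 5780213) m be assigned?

Outer

-0.73·827130 + 0.21·5780213 = 610039.830, which is < 618607
-0.83·827130 + 0.98·5780213 = 4978090.840, which is < 5040783
-0.98·827130 − 0.41·5780213 = -3180474.730, which is > -3186424
This sign pattern matches Outer.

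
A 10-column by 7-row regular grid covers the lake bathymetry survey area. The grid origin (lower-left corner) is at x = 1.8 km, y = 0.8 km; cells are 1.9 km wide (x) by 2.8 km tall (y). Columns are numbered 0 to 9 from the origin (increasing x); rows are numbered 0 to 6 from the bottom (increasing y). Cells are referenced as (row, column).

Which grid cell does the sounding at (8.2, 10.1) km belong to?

Column index: ⌊(8.2 − 1.8) / 1.9⌋ = ⌊3.368⌋ = 3
Row offset from origin: ⌊(10.1 − 0.8) / 2.8⌋ = ⌊3.321⌋ = 3 → row 3

(3, 3)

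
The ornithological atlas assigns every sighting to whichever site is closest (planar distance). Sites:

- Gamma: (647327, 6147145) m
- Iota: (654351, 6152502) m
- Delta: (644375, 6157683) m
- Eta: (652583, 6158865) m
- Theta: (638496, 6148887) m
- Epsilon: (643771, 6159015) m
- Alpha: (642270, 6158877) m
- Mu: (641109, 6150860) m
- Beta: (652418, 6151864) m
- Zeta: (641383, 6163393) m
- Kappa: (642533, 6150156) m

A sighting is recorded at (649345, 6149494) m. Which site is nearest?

Squared distances to each site:
Gamma: 9590125.000; Iota: 34108100.000; Delta: 91760621.000; Eta: 98300285.000; Theta: 118069250.000; Epsilon: 121718917.000; Alpha: 138096314.000; Mu: 69697652.000; Beta: 15060229.000; Zeta: 256575645.000; Kappa: 46841588.000.
Minimum at Gamma.

Gamma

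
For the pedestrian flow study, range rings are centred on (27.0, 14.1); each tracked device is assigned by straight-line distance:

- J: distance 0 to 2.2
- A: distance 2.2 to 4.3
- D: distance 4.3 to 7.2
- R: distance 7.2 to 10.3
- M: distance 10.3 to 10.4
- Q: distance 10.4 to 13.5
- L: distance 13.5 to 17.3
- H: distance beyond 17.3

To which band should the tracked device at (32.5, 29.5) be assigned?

L

Distance = √((32.5−27.0)² + (29.5−14.1)²) = √(30.250 + 237.160) = 16.353.
13.5 ≤ 16.353 < 17.3 → L.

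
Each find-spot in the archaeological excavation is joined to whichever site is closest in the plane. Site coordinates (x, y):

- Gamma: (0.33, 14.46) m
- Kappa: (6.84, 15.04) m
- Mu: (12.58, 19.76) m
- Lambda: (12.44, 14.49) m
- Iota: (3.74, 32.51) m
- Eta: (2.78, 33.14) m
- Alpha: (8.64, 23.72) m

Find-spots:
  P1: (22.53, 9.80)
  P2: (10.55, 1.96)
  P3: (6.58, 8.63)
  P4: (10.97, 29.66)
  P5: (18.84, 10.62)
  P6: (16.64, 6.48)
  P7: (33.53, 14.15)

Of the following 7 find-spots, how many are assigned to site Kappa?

P1 → Lambda
P2 → Lambda
P3 → Kappa
P4 → Alpha
P5 → Lambda
P6 → Lambda
P7 → Lambda
1 of the 7 goes to Kappa.

1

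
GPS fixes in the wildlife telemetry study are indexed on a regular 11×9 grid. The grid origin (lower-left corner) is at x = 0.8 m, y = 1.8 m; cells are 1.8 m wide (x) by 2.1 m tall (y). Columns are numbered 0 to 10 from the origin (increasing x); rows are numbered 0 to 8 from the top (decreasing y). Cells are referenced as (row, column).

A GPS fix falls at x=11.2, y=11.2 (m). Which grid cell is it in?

Column index: ⌊(11.2 − 0.8) / 1.8⌋ = ⌊5.778⌋ = 5
Row offset from origin: ⌊(11.2 − 1.8) / 2.1⌋ = ⌊4.476⌋ = 4 → row 4 (counted from top)

(4, 5)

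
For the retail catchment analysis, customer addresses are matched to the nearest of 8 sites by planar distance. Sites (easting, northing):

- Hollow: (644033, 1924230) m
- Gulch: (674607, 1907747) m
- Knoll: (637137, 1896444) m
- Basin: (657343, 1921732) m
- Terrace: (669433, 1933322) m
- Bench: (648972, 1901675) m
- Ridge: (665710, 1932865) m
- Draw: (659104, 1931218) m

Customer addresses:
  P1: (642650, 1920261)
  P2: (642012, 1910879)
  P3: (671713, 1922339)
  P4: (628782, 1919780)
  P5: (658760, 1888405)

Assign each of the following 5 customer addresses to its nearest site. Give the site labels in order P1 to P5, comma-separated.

Hollow, Bench, Terrace, Hollow, Bench

P1 → Hollow (d²=17665650.00)
P2 → Bench (d²=133155216.00)
P3 → Terrace (d²=125824689.00)
P4 → Hollow (d²=252395501.00)
P5 → Bench (d²=271897844.00)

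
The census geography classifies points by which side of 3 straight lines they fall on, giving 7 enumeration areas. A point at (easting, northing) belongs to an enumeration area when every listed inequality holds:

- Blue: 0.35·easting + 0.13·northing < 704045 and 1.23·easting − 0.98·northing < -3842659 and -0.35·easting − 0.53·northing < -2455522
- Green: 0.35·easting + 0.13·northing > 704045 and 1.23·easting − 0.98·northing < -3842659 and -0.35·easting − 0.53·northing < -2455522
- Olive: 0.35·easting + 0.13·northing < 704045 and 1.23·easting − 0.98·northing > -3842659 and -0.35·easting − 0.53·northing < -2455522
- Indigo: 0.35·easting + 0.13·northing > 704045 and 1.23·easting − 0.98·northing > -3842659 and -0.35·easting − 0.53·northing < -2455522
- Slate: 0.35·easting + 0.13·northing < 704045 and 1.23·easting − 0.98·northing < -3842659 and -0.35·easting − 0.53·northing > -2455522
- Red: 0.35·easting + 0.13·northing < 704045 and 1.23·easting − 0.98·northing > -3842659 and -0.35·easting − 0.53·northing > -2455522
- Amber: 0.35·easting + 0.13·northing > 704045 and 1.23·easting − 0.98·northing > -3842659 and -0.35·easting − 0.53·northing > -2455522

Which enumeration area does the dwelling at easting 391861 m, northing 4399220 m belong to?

0.35·391861 + 0.13·4399220 = 709049.950, which is > 704045
1.23·391861 − 0.98·4399220 = -3829246.570, which is > -3842659
-0.35·391861 − 0.53·4399220 = -2468737.950, which is < -2455522
This sign pattern matches Indigo.

Indigo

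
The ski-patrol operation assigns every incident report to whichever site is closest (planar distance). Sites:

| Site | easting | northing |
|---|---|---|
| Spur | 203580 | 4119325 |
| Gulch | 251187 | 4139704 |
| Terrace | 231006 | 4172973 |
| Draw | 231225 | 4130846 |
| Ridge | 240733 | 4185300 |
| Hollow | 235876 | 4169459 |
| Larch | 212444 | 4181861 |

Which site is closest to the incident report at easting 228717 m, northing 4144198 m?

Squared distances to each site:
Spur: 1250534898.000; Gulch: 525096936.000; Terrace: 833240146.000; Draw: 184565968.000; Ridge: 1833758660.000; Hollow: 689369402.000; Larch: 1683312098.000.
Minimum at Draw.

Draw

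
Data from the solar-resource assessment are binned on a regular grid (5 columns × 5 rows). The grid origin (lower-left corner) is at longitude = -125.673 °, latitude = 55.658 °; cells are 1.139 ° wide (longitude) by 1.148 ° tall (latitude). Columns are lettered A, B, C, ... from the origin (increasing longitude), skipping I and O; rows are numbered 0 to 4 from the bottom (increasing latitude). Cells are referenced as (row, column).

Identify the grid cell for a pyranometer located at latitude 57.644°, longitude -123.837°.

Column index: ⌊(-123.837 − -125.673) / 1.139⌋ = ⌊1.612⌋ = 1 → column B
Row offset from origin: ⌊(57.644 − 55.658) / 1.148⌋ = ⌊1.730⌋ = 1 → row 1

(1, B)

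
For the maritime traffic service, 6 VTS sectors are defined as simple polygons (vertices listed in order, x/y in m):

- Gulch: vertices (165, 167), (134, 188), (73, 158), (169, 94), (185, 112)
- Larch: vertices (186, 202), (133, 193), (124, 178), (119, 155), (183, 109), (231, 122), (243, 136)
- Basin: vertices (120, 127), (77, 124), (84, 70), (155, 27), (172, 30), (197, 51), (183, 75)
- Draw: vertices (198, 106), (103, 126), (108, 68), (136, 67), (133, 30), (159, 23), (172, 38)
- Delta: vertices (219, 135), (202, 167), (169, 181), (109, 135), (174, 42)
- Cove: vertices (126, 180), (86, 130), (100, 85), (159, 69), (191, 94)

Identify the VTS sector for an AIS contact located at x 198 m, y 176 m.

Cast a ray rightward from (198, 176). For each polygon, the edges (by vertex number in listed order) whose endpoints lie on opposite sides of y = 176, where each meets that height, and whether that is right or left of the point:
Gulch: 1–2 at x≈151.7 (left), 2–3 at x≈109.6 (left) → 0 crossings.
Larch: 3–4 at x≈123.6 (left), 7–1 at x≈208.5 (right) → 1 crossing.
Basin: no edge straddles that height → 0 crossings.
Draw: no edge straddles that height → 0 crossings.
Delta: 2–3 at x≈180.8 (left), 3–4 at x≈162.5 (left) → 0 crossings.
Cove: 1–2 at x≈122.8 (left), 5–1 at x≈129.0 (left) → 0 crossings.
Only Larch has an odd count, so the point is inside Larch.

Larch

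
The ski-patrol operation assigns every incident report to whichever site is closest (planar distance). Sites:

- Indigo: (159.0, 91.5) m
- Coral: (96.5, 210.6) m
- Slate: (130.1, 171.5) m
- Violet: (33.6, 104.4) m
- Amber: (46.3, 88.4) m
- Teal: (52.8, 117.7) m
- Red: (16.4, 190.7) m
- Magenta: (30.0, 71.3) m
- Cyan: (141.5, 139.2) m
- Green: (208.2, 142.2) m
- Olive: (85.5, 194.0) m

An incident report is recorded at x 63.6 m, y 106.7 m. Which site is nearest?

Squared distances to each site:
Indigo: 9332.200; Coral: 11877.620; Slate: 8621.290; Violet: 905.290; Amber: 634.180; Teal: 237.640; Red: 9283.840; Magenta: 2382.120; Cyan: 7124.660; Green: 22169.410; Olive: 8100.900.
Minimum at Teal.

Teal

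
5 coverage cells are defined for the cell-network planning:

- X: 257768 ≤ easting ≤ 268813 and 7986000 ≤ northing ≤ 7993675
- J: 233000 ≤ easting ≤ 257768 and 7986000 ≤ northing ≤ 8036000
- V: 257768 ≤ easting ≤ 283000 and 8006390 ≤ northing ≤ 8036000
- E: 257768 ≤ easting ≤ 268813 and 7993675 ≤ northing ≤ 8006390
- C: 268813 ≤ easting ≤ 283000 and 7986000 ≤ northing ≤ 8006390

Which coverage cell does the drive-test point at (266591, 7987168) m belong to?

X

The point has easting = 266591 and northing = 7987168.
Only X satisfies 257768 ≤ easting ≤ 268813 and 7986000 ≤ northing ≤ 7993675.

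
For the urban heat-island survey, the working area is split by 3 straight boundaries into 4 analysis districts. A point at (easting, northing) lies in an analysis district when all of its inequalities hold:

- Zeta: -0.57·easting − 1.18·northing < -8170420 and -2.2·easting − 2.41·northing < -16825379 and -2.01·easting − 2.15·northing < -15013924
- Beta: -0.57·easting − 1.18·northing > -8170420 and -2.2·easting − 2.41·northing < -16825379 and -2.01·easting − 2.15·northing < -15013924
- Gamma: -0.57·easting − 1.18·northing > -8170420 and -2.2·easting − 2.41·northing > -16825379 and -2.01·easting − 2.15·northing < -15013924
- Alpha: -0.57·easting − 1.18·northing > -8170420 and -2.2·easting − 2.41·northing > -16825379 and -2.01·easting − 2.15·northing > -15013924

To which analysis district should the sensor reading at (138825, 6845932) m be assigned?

Alpha

-0.57·138825 − 1.18·6845932 = -8157330.010, which is > -8170420
-2.2·138825 − 2.41·6845932 = -16804111.120, which is > -16825379
-2.01·138825 − 2.15·6845932 = -14997792.050, which is > -15013924
This sign pattern matches Alpha.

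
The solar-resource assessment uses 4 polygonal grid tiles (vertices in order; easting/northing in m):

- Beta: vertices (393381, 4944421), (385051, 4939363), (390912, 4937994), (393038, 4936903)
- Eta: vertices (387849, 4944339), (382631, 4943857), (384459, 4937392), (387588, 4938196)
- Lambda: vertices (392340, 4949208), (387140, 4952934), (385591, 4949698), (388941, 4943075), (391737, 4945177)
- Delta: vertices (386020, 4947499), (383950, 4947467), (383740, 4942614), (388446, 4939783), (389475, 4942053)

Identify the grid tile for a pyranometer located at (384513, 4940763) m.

Cast a ray rightward from (384513, 4940763). For each polygon, the edges (by vertex number in listed order) whose endpoints lie on opposite sides of northing = 4940763, where each meets that height, and whether that is right or left of the point:
Beta: 1–2 at easting≈387356.7 (right), 4–1 at easting≈393214.1 (right) → 2 crossings.
Eta: 2–3 at easting≈383505.8 (left), 4–1 at easting≈387697.1 (right) → 1 crossing.
Lambda: no edge straddles that height → 0 crossings.
Delta: 3–4 at easting≈386816.9 (right), 4–5 at easting≈388890.2 (right) → 2 crossings.
Only Eta has an odd count, so the point is inside Eta.

Eta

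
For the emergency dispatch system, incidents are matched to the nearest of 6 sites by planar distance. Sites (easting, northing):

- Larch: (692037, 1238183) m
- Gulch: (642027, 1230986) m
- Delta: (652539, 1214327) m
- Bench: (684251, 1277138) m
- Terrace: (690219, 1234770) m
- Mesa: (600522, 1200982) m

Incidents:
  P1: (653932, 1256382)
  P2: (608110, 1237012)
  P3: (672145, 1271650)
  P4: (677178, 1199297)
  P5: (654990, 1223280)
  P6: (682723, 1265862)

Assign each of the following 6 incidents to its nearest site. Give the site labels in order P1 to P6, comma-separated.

Gulch, Gulch, Bench, Delta, Delta, Bench

P1 → Gulch (d²=786685841.00)
P2 → Gulch (d²=1186675565.00)
P3 → Bench (d²=176673380.00)
P4 → Delta (d²=832981221.00)
P5 → Delta (d²=86163610.00)
P6 → Bench (d²=129482960.00)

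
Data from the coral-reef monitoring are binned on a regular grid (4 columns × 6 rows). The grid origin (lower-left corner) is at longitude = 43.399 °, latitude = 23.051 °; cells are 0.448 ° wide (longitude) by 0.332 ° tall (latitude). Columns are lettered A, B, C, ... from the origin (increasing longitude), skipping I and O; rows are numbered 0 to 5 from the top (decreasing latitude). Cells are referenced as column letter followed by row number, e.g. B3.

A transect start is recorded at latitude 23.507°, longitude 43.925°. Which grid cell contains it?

B4

Column index: ⌊(43.925 − 43.399) / 0.448⌋ = ⌊1.174⌋ = 1 → column B
Row offset from origin: ⌊(23.507 − 23.051) / 0.332⌋ = ⌊1.373⌋ = 1 → row 4 (counted from top)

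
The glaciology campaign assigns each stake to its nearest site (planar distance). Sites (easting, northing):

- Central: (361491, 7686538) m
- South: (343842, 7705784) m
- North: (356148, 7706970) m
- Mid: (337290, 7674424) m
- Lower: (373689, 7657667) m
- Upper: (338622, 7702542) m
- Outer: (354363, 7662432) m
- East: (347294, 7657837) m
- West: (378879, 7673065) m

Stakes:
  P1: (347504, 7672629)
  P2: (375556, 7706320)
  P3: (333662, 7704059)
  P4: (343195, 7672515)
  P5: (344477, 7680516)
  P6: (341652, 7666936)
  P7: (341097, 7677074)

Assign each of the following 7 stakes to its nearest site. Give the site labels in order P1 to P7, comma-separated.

Mid, North, Upper, Mid, Mid, Mid, Mid

P1 → Mid (d²=107547821.00)
P2 → North (d²=377092964.00)
P3 → Upper (d²=26902889.00)
P4 → Mid (d²=38513306.00)
P5 → Mid (d²=88765433.00)
P6 → Mid (d²=75097188.00)
P7 → Mid (d²=21515749.00)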